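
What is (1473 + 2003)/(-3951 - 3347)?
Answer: -1738/3649 ≈ -0.47629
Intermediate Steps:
(1473 + 2003)/(-3951 - 3347) = 3476/(-7298) = 3476*(-1/7298) = -1738/3649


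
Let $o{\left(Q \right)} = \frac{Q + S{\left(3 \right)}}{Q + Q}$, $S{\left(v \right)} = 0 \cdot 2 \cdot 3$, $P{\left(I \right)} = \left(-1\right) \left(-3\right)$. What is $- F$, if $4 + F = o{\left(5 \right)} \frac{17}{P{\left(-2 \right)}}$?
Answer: $\frac{7}{6} \approx 1.1667$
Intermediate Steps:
$P{\left(I \right)} = 3$
$S{\left(v \right)} = 0$ ($S{\left(v \right)} = 0 \cdot 3 = 0$)
$o{\left(Q \right)} = \frac{1}{2}$ ($o{\left(Q \right)} = \frac{Q + 0}{Q + Q} = \frac{Q}{2 Q} = Q \frac{1}{2 Q} = \frac{1}{2}$)
$F = - \frac{7}{6}$ ($F = -4 + \frac{17 \cdot \frac{1}{3}}{2} = -4 + \frac{1}{2} \cdot \frac{17}{3} = -4 + \frac{17}{6} = - \frac{7}{6} \approx -1.1667$)
$- F = \left(-1\right) \left(- \frac{7}{6}\right) = \frac{7}{6}$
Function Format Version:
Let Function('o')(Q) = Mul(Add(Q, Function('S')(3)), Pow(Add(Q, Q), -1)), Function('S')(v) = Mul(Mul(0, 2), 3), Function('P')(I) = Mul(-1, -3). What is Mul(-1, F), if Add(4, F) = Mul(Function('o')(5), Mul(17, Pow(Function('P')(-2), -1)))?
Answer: Rational(7, 6) ≈ 1.1667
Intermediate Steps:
Function('P')(I) = 3
Function('S')(v) = 0 (Function('S')(v) = Mul(0, 3) = 0)
Function('o')(Q) = Rational(1, 2) (Function('o')(Q) = Mul(Add(Q, 0), Pow(Add(Q, Q), -1)) = Mul(Q, Pow(Mul(2, Q), -1)) = Mul(Q, Mul(Rational(1, 2), Pow(Q, -1))) = Rational(1, 2))
F = Rational(-7, 6) (F = Add(-4, Mul(Rational(1, 2), Mul(17, Pow(3, -1)))) = Add(-4, Mul(Rational(1, 2), Mul(17, Rational(1, 3)))) = Add(-4, Mul(Rational(1, 2), Rational(17, 3))) = Add(-4, Rational(17, 6)) = Rational(-7, 6) ≈ -1.1667)
Mul(-1, F) = Mul(-1, Rational(-7, 6)) = Rational(7, 6)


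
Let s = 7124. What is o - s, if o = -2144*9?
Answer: -26420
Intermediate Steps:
o = -19296
o - s = -19296 - 1*7124 = -19296 - 7124 = -26420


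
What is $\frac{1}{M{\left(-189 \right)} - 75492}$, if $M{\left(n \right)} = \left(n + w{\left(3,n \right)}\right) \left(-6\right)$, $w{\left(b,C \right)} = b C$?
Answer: $- \frac{1}{70956} \approx -1.4093 \cdot 10^{-5}$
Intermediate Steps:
$w{\left(b,C \right)} = C b$
$M{\left(n \right)} = - 24 n$ ($M{\left(n \right)} = \left(n + n 3\right) \left(-6\right) = \left(n + 3 n\right) \left(-6\right) = 4 n \left(-6\right) = - 24 n$)
$\frac{1}{M{\left(-189 \right)} - 75492} = \frac{1}{\left(-24\right) \left(-189\right) - 75492} = \frac{1}{4536 - 75492} = \frac{1}{-70956} = - \frac{1}{70956}$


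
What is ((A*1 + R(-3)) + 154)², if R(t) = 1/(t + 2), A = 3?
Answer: 24336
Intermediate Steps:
R(t) = 1/(2 + t)
((A*1 + R(-3)) + 154)² = ((3*1 + 1/(2 - 3)) + 154)² = ((3 + 1/(-1)) + 154)² = ((3 - 1) + 154)² = (2 + 154)² = 156² = 24336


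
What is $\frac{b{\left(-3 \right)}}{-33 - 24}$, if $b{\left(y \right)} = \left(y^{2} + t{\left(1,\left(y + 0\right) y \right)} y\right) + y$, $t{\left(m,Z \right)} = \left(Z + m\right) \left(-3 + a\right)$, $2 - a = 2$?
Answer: $- \frac{32}{19} \approx -1.6842$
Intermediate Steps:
$a = 0$ ($a = 2 - 2 = 0$)
$t{\left(m,Z \right)} = - 3 Z - 3 m$ ($t{\left(m,Z \right)} = \left(Z + m\right) \left(-3 + 0\right) = \left(Z + m\right) \left(-3\right) = - 3 Z - 3 m$)
$b{\left(y \right)} = y + y^{2} + y \left(-3 - 3 y^{2}\right)$ ($b{\left(y \right)} = \left(y^{2} + \left(- 3 \left(y + 0\right) y - 3\right) y\right) + y = \left(y^{2} + \left(- 3 y y - 3\right) y\right) + y = \left(y^{2} + \left(- 3 y^{2} - 3\right) y\right) + y = \left(y^{2} + \left(-3 - 3 y^{2}\right) y\right) + y = \left(y^{2} + y \left(-3 - 3 y^{2}\right)\right) + y = y + y^{2} + y \left(-3 - 3 y^{2}\right)$)
$\frac{b{\left(-3 \right)}}{-33 - 24} = \frac{\left(-3\right) \left(-2 - 3 - 3 \left(-3\right)^{2}\right)}{-33 - 24} = \frac{\left(-3\right) \left(-2 - 3 - 27\right)}{-57} = - \frac{\left(-3\right) \left(-2 - 3 - 27\right)}{57} = - \frac{\left(-3\right) \left(-32\right)}{57} = \left(- \frac{1}{57}\right) 96 = - \frac{32}{19}$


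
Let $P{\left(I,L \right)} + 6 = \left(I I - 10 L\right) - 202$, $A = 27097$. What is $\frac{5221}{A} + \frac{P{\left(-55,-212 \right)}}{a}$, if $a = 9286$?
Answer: $\frac{182260095}{251622742} \approx 0.72434$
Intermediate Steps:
$P{\left(I,L \right)} = -208 + I^{2} - 10 L$ ($P{\left(I,L \right)} = -6 - \left(202 + 10 L - I I\right) = -6 - \left(202 - I^{2} + 10 L\right) = -208 + I^{2} - 10 L$)
$\frac{5221}{A} + \frac{P{\left(-55,-212 \right)}}{a} = \frac{5221}{27097} + \frac{-208 + \left(-55\right)^{2} - -2120}{9286} = 5221 \cdot \frac{1}{27097} + \left(-208 + 3025 + 2120\right) \frac{1}{9286} = \frac{5221}{27097} + 4937 \cdot \frac{1}{9286} = \frac{5221}{27097} + \frac{4937}{9286} = \frac{182260095}{251622742}$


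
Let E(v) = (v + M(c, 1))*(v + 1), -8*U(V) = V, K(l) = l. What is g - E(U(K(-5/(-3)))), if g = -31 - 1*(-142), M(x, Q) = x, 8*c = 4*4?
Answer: 63119/576 ≈ 109.58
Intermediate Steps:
c = 2 (c = (4*4)/8 = (⅛)*16 = 2)
U(V) = -V/8
g = 111 (g = -31 + 142 = 111)
E(v) = (1 + v)*(2 + v) (E(v) = (v + 2)*(v + 1) = (2 + v)*(1 + v) = (1 + v)*(2 + v))
g - E(U(K(-5/(-3)))) = 111 - (2 + (-(-5)/(8*(-3)))² + 3*(-(-5)/(8*(-3)))) = 111 - (2 + (-(-5)*(-1)/(8*3))² + 3*(-(-5)*(-1)/(8*3))) = 111 - (2 + (-⅛*5/3)² + 3*(-⅛*5/3)) = 111 - (2 + (-5/24)² + 3*(-5/24)) = 111 - (2 + 25/576 - 5/8) = 111 - 1*817/576 = 111 - 817/576 = 63119/576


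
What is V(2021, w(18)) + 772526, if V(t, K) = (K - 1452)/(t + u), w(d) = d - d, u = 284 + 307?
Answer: 504459115/653 ≈ 7.7253e+5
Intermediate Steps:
u = 591
w(d) = 0
V(t, K) = (-1452 + K)/(591 + t) (V(t, K) = (K - 1452)/(t + 591) = (-1452 + K)/(591 + t))
V(2021, w(18)) + 772526 = (-1452 + 0)/(591 + 2021) + 772526 = -1452/2612 + 772526 = (1/2612)*(-1452) + 772526 = -363/653 + 772526 = 504459115/653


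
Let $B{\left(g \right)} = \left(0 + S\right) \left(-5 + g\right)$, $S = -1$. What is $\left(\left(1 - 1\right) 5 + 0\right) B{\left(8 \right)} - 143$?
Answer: $-143$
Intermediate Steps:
$B{\left(g \right)} = 5 - g$ ($B{\left(g \right)} = \left(0 - 1\right) \left(-5 + g\right) = - (-5 + g) = 5 - g$)
$\left(\left(1 - 1\right) 5 + 0\right) B{\left(8 \right)} - 143 = \left(\left(1 - 1\right) 5 + 0\right) \left(5 - 8\right) - 143 = \left(0 \cdot 5 + 0\right) \left(5 - 8\right) - 143 = \left(0 + 0\right) \left(-3\right) - 143 = 0 \left(-3\right) - 143 = 0 - 143 = -143$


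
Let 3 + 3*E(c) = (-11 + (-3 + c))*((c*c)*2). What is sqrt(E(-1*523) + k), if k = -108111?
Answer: I*sqrt(98031494) ≈ 9901.1*I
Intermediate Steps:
E(c) = -1 + 2*c**2*(-14 + c)/3 (E(c) = -1 + ((-11 + (-3 + c))*((c*c)*2))/3 = -1 + ((-14 + c)*(c**2*2))/3 = -1 + ((-14 + c)*(2*c**2))/3 = -1 + (2*c**2*(-14 + c))/3 = -1 + 2*c**2*(-14 + c)/3)
sqrt(E(-1*523) + k) = sqrt((-1 - 28*(-1*523)**2/3 + 2*(-1*523)**3/3) - 108111) = sqrt((-1 - 28/3*(-523)**2 + (2/3)*(-523)**3) - 108111) = sqrt((-1 - 28/3*273529 + (2/3)*(-143055667)) - 108111) = sqrt((-1 - 7658812/3 - 286111334/3) - 108111) = sqrt(-97923383 - 108111) = sqrt(-98031494) = I*sqrt(98031494)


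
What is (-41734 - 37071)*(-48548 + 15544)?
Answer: 2600880220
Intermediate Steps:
(-41734 - 37071)*(-48548 + 15544) = -78805*(-33004) = 2600880220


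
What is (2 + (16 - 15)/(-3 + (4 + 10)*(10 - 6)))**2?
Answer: 11449/2809 ≈ 4.0758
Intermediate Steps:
(2 + (16 - 15)/(-3 + (4 + 10)*(10 - 6)))**2 = (2 + 1/(-3 + 14*4))**2 = (2 + 1/(-3 + 56))**2 = (2 + 1/53)**2 = (107/53)**2 = 11449/2809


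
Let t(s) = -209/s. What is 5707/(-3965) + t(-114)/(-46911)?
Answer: -123566929/85847130 ≈ -1.4394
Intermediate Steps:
5707/(-3965) + t(-114)/(-46911) = 5707/(-3965) - 209/(-114)/(-46911) = 5707*(-1/3965) - 209*(-1/114)*(-1/46911) = -439/305 + (11/6)*(-1/46911) = -439/305 - 11/281466 = -123566929/85847130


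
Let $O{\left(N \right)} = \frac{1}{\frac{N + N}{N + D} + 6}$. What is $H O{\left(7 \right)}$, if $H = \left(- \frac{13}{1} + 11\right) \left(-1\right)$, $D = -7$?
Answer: $0$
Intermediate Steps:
$H = 2$ ($H = \left(\left(-13\right) 1 + 11\right) \left(-1\right) = \left(-13 + 11\right) \left(-1\right) = \left(-2\right) \left(-1\right) = 2$)
$O{\left(N \right)} = \frac{1}{6 + \frac{2 N}{-7 + N}}$ ($O{\left(N \right)} = \frac{1}{\frac{N + N}{N - 7} + 6} = \frac{1}{\frac{2 N}{-7 + N} + 6} = \frac{1}{6 + \frac{2 N}{-7 + N}}$)
$H O{\left(7 \right)} = 2 \frac{-7 + 7}{2 \left(-21 + 4 \cdot 7\right)} = 2 \cdot \frac{1}{2} \frac{1}{-21 + 28} \cdot 0 = 2 \cdot \frac{1}{2} \cdot \frac{1}{7} \cdot 0 = 2 \cdot 0 = 0$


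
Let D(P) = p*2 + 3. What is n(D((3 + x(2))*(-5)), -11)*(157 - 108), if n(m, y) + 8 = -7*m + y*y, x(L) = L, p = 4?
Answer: 1764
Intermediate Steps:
D(P) = 11 (D(P) = 4*2 + 3 = 8 + 3 = 11)
n(m, y) = -8 + y**2 - 7*m (n(m, y) = -8 + (-7*m + y*y) = -8 + (-7*m + y**2) = -8 + (y**2 - 7*m) = -8 + y**2 - 7*m)
n(D((3 + x(2))*(-5)), -11)*(157 - 108) = (-8 + (-11)**2 - 7*11)*(157 - 108) = (-8 + 121 - 77)*49 = 36*49 = 1764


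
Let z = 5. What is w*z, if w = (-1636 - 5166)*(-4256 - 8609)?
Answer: 437538650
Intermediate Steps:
w = 87507730 (w = -6802*(-12865) = 87507730)
w*z = 87507730*5 = 437538650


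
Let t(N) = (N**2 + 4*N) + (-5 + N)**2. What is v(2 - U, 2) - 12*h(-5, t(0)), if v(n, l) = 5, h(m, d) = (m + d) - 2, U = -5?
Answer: -211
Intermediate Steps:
t(N) = N**2 + (-5 + N)**2 + 4*N
h(m, d) = -2 + d + m (h(m, d) = (d + m) - 2 = -2 + d + m)
v(2 - U, 2) - 12*h(-5, t(0)) = 5 - 12*(-2 + (25 - 6*0 + 2*0**2) - 5) = 5 - 12*(-2 + (25 + 0 + 2*0) - 5) = 5 - 12*(-2 + (25 + 0 + 0) - 5) = 5 - 12*(-2 + 25 - 5) = 5 - 12*18 = 5 - 216 = -211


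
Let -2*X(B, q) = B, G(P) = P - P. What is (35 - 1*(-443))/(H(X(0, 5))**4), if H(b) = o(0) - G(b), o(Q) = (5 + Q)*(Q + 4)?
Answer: 239/80000 ≈ 0.0029875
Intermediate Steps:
o(Q) = (4 + Q)*(5 + Q) (o(Q) = (5 + Q)*(4 + Q) = (4 + Q)*(5 + Q))
G(P) = 0
X(B, q) = -B/2
H(b) = 20 (H(b) = (20 + 0**2 + 9*0) - 1*0 = (20 + 0 + 0) + 0 = 20 + 0 = 20)
(35 - 1*(-443))/(H(X(0, 5))**4) = (35 - 1*(-443))/(20**4) = (35 + 443)/160000 = 478*(1/160000) = 239/80000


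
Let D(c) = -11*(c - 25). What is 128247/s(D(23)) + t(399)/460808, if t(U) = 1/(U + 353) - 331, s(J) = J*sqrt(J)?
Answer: -248911/346527616 + 128247*sqrt(22)/484 ≈ 1242.8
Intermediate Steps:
D(c) = 275 - 11*c (D(c) = -11*(-25 + c) = 275 - 11*c)
s(J) = J**(3/2)
t(U) = -331 + 1/(353 + U) (t(U) = 1/(353 + U) - 331 = -331 + 1/(353 + U))
128247/s(D(23)) + t(399)/460808 = 128247/((275 - 11*23)**(3/2)) + ((-116842 - 331*399)/(353 + 399))/460808 = 128247/((275 - 253)**(3/2)) + ((-116842 - 132069)/752)*(1/460808) = 128247/(22**(3/2)) + ((1/752)*(-248911))*(1/460808) = 128247/((22*sqrt(22))) - 248911/752*1/460808 = 128247*(sqrt(22)/484) - 248911/346527616 = 128247*sqrt(22)/484 - 248911/346527616 = -248911/346527616 + 128247*sqrt(22)/484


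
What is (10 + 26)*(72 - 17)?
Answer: 1980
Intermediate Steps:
(10 + 26)*(72 - 17) = 36*55 = 1980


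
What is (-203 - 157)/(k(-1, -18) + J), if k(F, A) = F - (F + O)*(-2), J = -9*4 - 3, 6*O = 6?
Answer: 9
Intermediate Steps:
O = 1 (O = (⅙)*6 = 1)
J = -39 (J = -36 - 3 = -39)
k(F, A) = 2 + 3*F (k(F, A) = F - (F + 1)*(-2) = F - (1 + F)*(-2) = F - (-2 - 2*F) = F + (2 + 2*F) = 2 + 3*F)
(-203 - 157)/(k(-1, -18) + J) = (-203 - 157)/((2 + 3*(-1)) - 39) = -360/((2 - 3) - 39) = -360/(-1 - 39) = -360/(-40) = -360*(-1/40) = 9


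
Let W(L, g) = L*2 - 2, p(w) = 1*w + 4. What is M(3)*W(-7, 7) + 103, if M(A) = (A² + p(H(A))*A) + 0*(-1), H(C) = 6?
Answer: -521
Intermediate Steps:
p(w) = 4 + w (p(w) = w + 4 = 4 + w)
W(L, g) = -2 + 2*L (W(L, g) = 2*L - 2 = -2 + 2*L)
M(A) = A² + 10*A (M(A) = (A² + (4 + 6)*A) + 0*(-1) = (A² + 10*A) + 0 = A² + 10*A)
M(3)*W(-7, 7) + 103 = (3*(10 + 3))*(-2 + 2*(-7)) + 103 = (3*13)*(-2 - 14) + 103 = 39*(-16) + 103 = -624 + 103 = -521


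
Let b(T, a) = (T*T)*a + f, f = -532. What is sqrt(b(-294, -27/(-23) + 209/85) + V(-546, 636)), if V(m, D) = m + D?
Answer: sqrt(1198423527710)/1955 ≈ 559.96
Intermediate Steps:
V(m, D) = D + m
b(T, a) = -532 + a*T**2 (b(T, a) = (T*T)*a - 532 = T**2*a - 532 = a*T**2 - 532 = -532 + a*T**2)
sqrt(b(-294, -27/(-23) + 209/85) + V(-546, 636)) = sqrt((-532 + (-27/(-23) + 209/85)*(-294)**2) + (636 - 546)) = sqrt((-532 + (-27*(-1/23) + 209*(1/85))*86436) + 90) = sqrt((-532 + (27/23 + 209/85)*86436) + 90) = sqrt((-532 + (7102/1955)*86436) + 90) = sqrt((-532 + 613868472/1955) + 90) = sqrt(612828412/1955 + 90) = sqrt(613004362/1955) = sqrt(1198423527710)/1955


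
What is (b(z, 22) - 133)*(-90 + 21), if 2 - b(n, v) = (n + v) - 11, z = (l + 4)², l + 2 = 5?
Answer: 13179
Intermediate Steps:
l = 3 (l = -2 + 5 = 3)
z = 49 (z = (3 + 4)² = 7² = 49)
b(n, v) = 13 - n - v (b(n, v) = 2 - ((n + v) - 11) = 2 - (-11 + n + v) = 2 + (11 - n - v) = 13 - n - v)
(b(z, 22) - 133)*(-90 + 21) = ((13 - 1*49 - 1*22) - 133)*(-90 + 21) = ((13 - 49 - 22) - 133)*(-69) = (-58 - 133)*(-69) = -191*(-69) = 13179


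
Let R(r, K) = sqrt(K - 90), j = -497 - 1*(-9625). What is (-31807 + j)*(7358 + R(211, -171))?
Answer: -166872082 - 68037*I*sqrt(29) ≈ -1.6687e+8 - 3.6639e+5*I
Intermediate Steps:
j = 9128 (j = -497 + 9625 = 9128)
R(r, K) = sqrt(-90 + K)
(-31807 + j)*(7358 + R(211, -171)) = (-31807 + 9128)*(7358 + sqrt(-90 - 171)) = -22679*(7358 + sqrt(-261)) = -22679*(7358 + 3*I*sqrt(29)) = -166872082 - 68037*I*sqrt(29)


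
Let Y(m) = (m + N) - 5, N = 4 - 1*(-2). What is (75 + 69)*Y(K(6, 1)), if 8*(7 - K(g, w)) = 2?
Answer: 1116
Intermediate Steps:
K(g, w) = 27/4 (K(g, w) = 7 - ⅛*2 = 7 - ¼ = 27/4)
N = 6 (N = 4 + 2 = 6)
Y(m) = 1 + m (Y(m) = (m + 6) - 5 = (6 + m) - 5 = 1 + m)
(75 + 69)*Y(K(6, 1)) = (75 + 69)*(1 + 27/4) = 144*(31/4) = 1116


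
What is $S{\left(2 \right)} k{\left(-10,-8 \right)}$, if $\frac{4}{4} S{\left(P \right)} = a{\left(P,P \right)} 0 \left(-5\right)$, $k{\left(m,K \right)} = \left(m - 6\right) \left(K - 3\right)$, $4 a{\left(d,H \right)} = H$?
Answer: $0$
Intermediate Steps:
$a{\left(d,H \right)} = \frac{H}{4}$
$k{\left(m,K \right)} = \left(-6 + m\right) \left(-3 + K\right)$
$S{\left(P \right)} = 0$ ($S{\left(P \right)} = \frac{P}{4} \cdot 0 \left(-5\right) = 0 \left(-5\right) = 0$)
$S{\left(2 \right)} k{\left(-10,-8 \right)} = 0 \left(18 - -48 - -30 - -80\right) = 0 \left(18 + 48 + 30 + 80\right) = 0 \cdot 176 = 0$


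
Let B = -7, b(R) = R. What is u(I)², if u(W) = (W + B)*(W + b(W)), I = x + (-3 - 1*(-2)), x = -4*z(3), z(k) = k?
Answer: 270400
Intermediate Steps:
x = -12 (x = -4*3 = -12)
I = -13 (I = -12 + (-3 - 1*(-2)) = -12 + (-3 + 2) = -12 - 1 = -13)
u(W) = 2*W*(-7 + W) (u(W) = (W - 7)*(W + W) = (-7 + W)*(2*W) = 2*W*(-7 + W))
u(I)² = (2*(-13)*(-7 - 13))² = (2*(-13)*(-20))² = 520² = 270400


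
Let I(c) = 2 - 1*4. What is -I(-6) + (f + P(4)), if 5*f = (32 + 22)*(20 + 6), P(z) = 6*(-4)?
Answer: 1294/5 ≈ 258.80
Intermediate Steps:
P(z) = -24
I(c) = -2 (I(c) = 2 - 4 = -2)
f = 1404/5 (f = ((32 + 22)*(20 + 6))/5 = (54*26)/5 = (⅕)*1404 = 1404/5 ≈ 280.80)
-I(-6) + (f + P(4)) = -1*(-2) + (1404/5 - 24) = 2 + 1284/5 = 1294/5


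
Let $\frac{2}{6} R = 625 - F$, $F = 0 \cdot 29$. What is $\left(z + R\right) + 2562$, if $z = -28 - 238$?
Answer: $4171$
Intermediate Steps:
$z = -266$ ($z = -28 - 238 = -266$)
$F = 0$
$R = 1875$ ($R = 3 \left(625 - 0\right) = 3 \left(625 + 0\right) = 3 \cdot 625 = 1875$)
$\left(z + R\right) + 2562 = \left(-266 + 1875\right) + 2562 = 1609 + 2562 = 4171$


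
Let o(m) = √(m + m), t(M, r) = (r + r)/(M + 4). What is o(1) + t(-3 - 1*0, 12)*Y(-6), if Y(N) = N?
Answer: -144 + √2 ≈ -142.59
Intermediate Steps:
t(M, r) = 2*r/(4 + M) (t(M, r) = (2*r)/(4 + M) = 2*r/(4 + M))
o(m) = √2*√m (o(m) = √(2*m) = √2*√m)
o(1) + t(-3 - 1*0, 12)*Y(-6) = √2*√1 + (2*12/(4 + (-3 - 1*0)))*(-6) = √2*1 + (2*12/(4 + (-3 + 0)))*(-6) = √2 + (2*12/(4 - 3))*(-6) = √2 + (2*12/1)*(-6) = √2 + (2*12*1)*(-6) = √2 + 24*(-6) = √2 - 144 = -144 + √2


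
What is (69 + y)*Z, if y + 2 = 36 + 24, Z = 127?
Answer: 16129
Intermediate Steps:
y = 58 (y = -2 + (36 + 24) = -2 + 60 = 58)
(69 + y)*Z = (69 + 58)*127 = 127*127 = 16129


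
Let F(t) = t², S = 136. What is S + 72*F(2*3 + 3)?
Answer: 5968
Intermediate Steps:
S + 72*F(2*3 + 3) = 136 + 72*(2*3 + 3)² = 136 + 72*(6 + 3)² = 136 + 72*9² = 136 + 72*81 = 136 + 5832 = 5968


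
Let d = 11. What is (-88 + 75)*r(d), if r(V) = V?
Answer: -143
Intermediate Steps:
(-88 + 75)*r(d) = (-88 + 75)*11 = -13*11 = -143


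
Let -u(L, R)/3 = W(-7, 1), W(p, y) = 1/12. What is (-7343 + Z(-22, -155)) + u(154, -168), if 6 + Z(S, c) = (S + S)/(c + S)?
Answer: -5203093/708 ≈ -7349.0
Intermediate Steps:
W(p, y) = 1/12
u(L, R) = -¼ (u(L, R) = -3*1/12 = -¼)
Z(S, c) = -6 + 2*S/(S + c) (Z(S, c) = -6 + (S + S)/(c + S) = -6 + (2*S)/(S + c) = -6 + 2*S/(S + c))
(-7343 + Z(-22, -155)) + u(154, -168) = (-7343 + 2*(-3*(-155) - 2*(-22))/(-22 - 155)) - ¼ = (-7343 + 2*(465 + 44)/(-177)) - ¼ = (-7343 + 2*(-1/177)*509) - ¼ = (-7343 - 1018/177) - ¼ = -1300729/177 - ¼ = -5203093/708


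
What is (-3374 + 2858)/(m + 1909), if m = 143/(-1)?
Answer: -258/883 ≈ -0.29219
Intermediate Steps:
m = -143 (m = -1*143 = -143)
(-3374 + 2858)/(m + 1909) = (-3374 + 2858)/(-143 + 1909) = -516/1766 = -516*1/1766 = -258/883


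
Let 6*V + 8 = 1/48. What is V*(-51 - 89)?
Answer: 13405/72 ≈ 186.18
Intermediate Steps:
V = -383/288 (V = -4/3 + (⅙)/48 = -4/3 + (⅙)*(1/48) = -4/3 + 1/288 = -383/288 ≈ -1.3299)
V*(-51 - 89) = -383*(-51 - 89)/288 = -383/288*(-140) = 13405/72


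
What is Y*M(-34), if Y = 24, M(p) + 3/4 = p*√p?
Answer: -18 - 816*I*√34 ≈ -18.0 - 4758.1*I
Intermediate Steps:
M(p) = -¾ + p^(3/2) (M(p) = -¾ + p*√p = -¾ + p^(3/2))
Y*M(-34) = 24*(-¾ + (-34)^(3/2)) = 24*(-¾ - 34*I*√34) = -18 - 816*I*√34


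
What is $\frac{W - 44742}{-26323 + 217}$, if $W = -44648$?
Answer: $\frac{44695}{13053} \approx 3.4241$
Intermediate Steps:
$\frac{W - 44742}{-26323 + 217} = \frac{-44648 - 44742}{-26323 + 217} = - \frac{89390}{-26106} = \left(-89390\right) \left(- \frac{1}{26106}\right) = \frac{44695}{13053}$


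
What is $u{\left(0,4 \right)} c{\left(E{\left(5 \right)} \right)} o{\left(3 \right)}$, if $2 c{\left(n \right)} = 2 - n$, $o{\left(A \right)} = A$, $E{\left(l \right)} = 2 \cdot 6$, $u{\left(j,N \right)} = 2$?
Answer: $-30$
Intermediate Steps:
$E{\left(l \right)} = 12$
$c{\left(n \right)} = 1 - \frac{n}{2}$ ($c{\left(n \right)} = \frac{2 - n}{2} = 1 - \frac{n}{2}$)
$u{\left(0,4 \right)} c{\left(E{\left(5 \right)} \right)} o{\left(3 \right)} = 2 \left(1 - 6\right) 3 = 2 \left(-5\right) 3 = \left(-10\right) 3 = -30$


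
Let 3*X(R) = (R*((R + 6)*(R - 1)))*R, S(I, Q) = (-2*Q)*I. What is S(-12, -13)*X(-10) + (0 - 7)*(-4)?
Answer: -457572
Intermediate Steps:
S(I, Q) = -2*I*Q
X(R) = R²*(-1 + R)*(6 + R)/3 (X(R) = ((R*((R + 6)*(R - 1)))*R)/3 = ((R*((6 + R)*(-1 + R)))*R)/3 = ((R*((-1 + R)*(6 + R)))*R)/3 = ((R*(-1 + R)*(6 + R))*R)/3 = (R²*(-1 + R)*(6 + R))/3 = R²*(-1 + R)*(6 + R)/3)
S(-12, -13)*X(-10) + (0 - 7)*(-4) = (-2*(-12)*(-13))*((⅓)*(-10)²*(-6 + (-10)² + 5*(-10))) + (0 - 7)*(-4) = -104*100*(-6 + 100 - 50) - 7*(-4) = -104*100*44 + 28 = -312*4400/3 + 28 = -457600 + 28 = -457572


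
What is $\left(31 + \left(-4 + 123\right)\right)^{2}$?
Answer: $22500$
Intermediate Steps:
$\left(31 + \left(-4 + 123\right)\right)^{2} = \left(31 + 119\right)^{2} = 150^{2} = 22500$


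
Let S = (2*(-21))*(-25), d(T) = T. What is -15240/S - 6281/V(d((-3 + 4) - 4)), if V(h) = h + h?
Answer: 216787/210 ≈ 1032.3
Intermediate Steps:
S = 1050 (S = -42*(-25) = 1050)
V(h) = 2*h
-15240/S - 6281/V(d((-3 + 4) - 4)) = -15240/1050 - 6281*1/(2*((-3 + 4) - 4)) = -15240*1/1050 - 6281*1/(2*(1 - 4)) = -508/35 - 6281/(2*(-3)) = -508/35 - 6281/(-6) = -508/35 - 6281*(-1/6) = -508/35 + 6281/6 = 216787/210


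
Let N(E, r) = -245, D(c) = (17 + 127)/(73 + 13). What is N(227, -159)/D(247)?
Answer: -10535/72 ≈ -146.32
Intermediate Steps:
D(c) = 72/43 (D(c) = 144/86 = 144*(1/86) = 72/43)
N(227, -159)/D(247) = -245/72/43 = -245*43/72 = -10535/72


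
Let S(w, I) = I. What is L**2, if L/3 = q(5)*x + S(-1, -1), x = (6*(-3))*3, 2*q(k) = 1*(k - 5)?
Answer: 9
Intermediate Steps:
q(k) = -5/2 + k/2 (q(k) = (1*(k - 5))/2 = (1*(-5 + k))/2 = (-5 + k)/2 = -5/2 + k/2)
x = -54 (x = -18*3 = -54)
L = -3 (L = 3*((-5/2 + (1/2)*5)*(-54) - 1) = 3*((-5/2 + 5/2)*(-54) - 1) = 3*(0*(-54) - 1) = 3*(0 - 1) = 3*(-1) = -3)
L**2 = (-3)**2 = 9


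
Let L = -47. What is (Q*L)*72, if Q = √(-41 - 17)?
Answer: -3384*I*√58 ≈ -25772.0*I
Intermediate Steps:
Q = I*√58 (Q = √(-58) = I*√58 ≈ 7.6158*I)
(Q*L)*72 = ((I*√58)*(-47))*72 = -47*I*√58*72 = -3384*I*√58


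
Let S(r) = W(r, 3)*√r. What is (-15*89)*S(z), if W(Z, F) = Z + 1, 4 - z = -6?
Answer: -14685*√10 ≈ -46438.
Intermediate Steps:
z = 10 (z = 4 - 1*(-6) = 4 + 6 = 10)
W(Z, F) = 1 + Z
S(r) = √r*(1 + r) (S(r) = (1 + r)*√r = √r*(1 + r))
(-15*89)*S(z) = (-15*89)*(√10*(1 + 10)) = -1335*√10*11 = -14685*√10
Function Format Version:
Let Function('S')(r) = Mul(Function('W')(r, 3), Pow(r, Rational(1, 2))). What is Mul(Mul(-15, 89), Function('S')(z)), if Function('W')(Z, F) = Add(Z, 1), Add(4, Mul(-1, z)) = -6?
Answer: Mul(-14685, Pow(10, Rational(1, 2))) ≈ -46438.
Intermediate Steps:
z = 10 (z = Add(4, Mul(-1, -6)) = Add(4, 6) = 10)
Function('W')(Z, F) = Add(1, Z)
Function('S')(r) = Mul(Pow(r, Rational(1, 2)), Add(1, r)) (Function('S')(r) = Mul(Add(1, r), Pow(r, Rational(1, 2))) = Mul(Pow(r, Rational(1, 2)), Add(1, r)))
Mul(Mul(-15, 89), Function('S')(z)) = Mul(Mul(-15, 89), Mul(Pow(10, Rational(1, 2)), Add(1, 10))) = Mul(-1335, Mul(Pow(10, Rational(1, 2)), 11)) = Mul(-1335, Mul(11, Pow(10, Rational(1, 2)))) = Mul(-14685, Pow(10, Rational(1, 2)))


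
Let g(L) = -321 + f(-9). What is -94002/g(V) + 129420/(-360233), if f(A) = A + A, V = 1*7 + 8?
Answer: 11272916362/40706329 ≈ 276.93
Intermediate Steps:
V = 15 (V = 7 + 8 = 15)
f(A) = 2*A
g(L) = -339 (g(L) = -321 + 2*(-9) = -321 - 18 = -339)
-94002/g(V) + 129420/(-360233) = -94002/(-339) + 129420/(-360233) = -94002*(-1/339) + 129420*(-1/360233) = 31334/113 - 129420/360233 = 11272916362/40706329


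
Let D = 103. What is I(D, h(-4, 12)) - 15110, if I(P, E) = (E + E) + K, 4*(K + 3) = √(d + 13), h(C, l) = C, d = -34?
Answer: -15121 + I*√21/4 ≈ -15121.0 + 1.1456*I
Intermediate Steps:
K = -3 + I*√21/4 (K = -3 + √(-34 + 13)/4 = -3 + √(-21)/4 = -3 + (I*√21)/4 = -3 + I*√21/4 ≈ -3.0 + 1.1456*I)
I(P, E) = -3 + 2*E + I*√21/4 (I(P, E) = (E + E) + (-3 + I*√21/4) = 2*E + (-3 + I*√21/4) = -3 + 2*E + I*√21/4)
I(D, h(-4, 12)) - 15110 = (-3 + 2*(-4) + I*√21/4) - 15110 = (-3 - 8 + I*√21/4) - 15110 = (-11 + I*√21/4) - 15110 = -15121 + I*√21/4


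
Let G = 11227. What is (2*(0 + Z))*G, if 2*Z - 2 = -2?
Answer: 0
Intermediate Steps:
Z = 0 (Z = 1 + (½)*(-2) = 1 - 1 = 0)
(2*(0 + Z))*G = (2*(0 + 0))*11227 = (2*0)*11227 = 0*11227 = 0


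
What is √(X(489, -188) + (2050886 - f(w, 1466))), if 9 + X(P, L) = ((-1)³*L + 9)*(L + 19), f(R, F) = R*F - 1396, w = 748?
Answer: 2*√230603 ≈ 960.42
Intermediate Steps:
f(R, F) = -1396 + F*R (f(R, F) = F*R - 1396 = -1396 + F*R)
X(P, L) = -9 + (9 - L)*(19 + L) (X(P, L) = -9 + ((-1)³*L + 9)*(L + 19) = -9 + (-L + 9)*(19 + L) = -9 + (9 - L)*(19 + L))
√(X(489, -188) + (2050886 - f(w, 1466))) = √((162 - 1*(-188)² - 10*(-188)) + (2050886 - (-1396 + 1466*748))) = √((162 - 1*35344 + 1880) + (2050886 - (-1396 + 1096568))) = √((162 - 35344 + 1880) + (2050886 - 1*1095172)) = √(-33302 + (2050886 - 1095172)) = √(-33302 + 955714) = √922412 = 2*√230603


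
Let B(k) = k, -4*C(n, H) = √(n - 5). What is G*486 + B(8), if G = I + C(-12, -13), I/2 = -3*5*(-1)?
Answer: 14588 - 243*I*√17/2 ≈ 14588.0 - 500.96*I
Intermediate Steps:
C(n, H) = -√(-5 + n)/4 (C(n, H) = -√(n - 5)/4 = -√(-5 + n)/4)
I = 30 (I = 2*(-3*5*(-1)) = 2*(-15*(-1)) = 2*15 = 30)
G = 30 - I*√17/4 (G = 30 - √(-5 - 12)/4 = 30 - I*√17/4 ≈ 30.0 - 1.0308*I)
G*486 + B(8) = (30 - I*√17/4)*486 + 8 = (14580 - 243*I*√17/2) + 8 = 14588 - 243*I*√17/2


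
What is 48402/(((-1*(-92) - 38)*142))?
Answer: 2689/426 ≈ 6.3122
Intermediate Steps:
48402/(((-1*(-92) - 38)*142)) = 48402/(((92 - 38)*142)) = 48402/((54*142)) = 48402/7668 = 48402*(1/7668) = 2689/426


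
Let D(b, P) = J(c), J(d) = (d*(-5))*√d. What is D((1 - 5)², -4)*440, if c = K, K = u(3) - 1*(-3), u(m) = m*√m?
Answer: -6600*√3*(1 + √3)^(3/2) ≈ -51622.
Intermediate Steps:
u(m) = m^(3/2)
K = 3 + 3*√3 (K = 3^(3/2) - 1*(-3) = 3*√3 + 3 = 3 + 3*√3 ≈ 8.1962)
c = 3 + 3*√3 ≈ 8.1962
J(d) = -5*d^(3/2) (J(d) = (-5*d)*√d = -5*d^(3/2))
D(b, P) = -5*(3 + 3*√3)^(3/2)
D((1 - 5)², -4)*440 = -15*√3*(1 + √3)^(3/2)*440 = -6600*√3*(1 + √3)^(3/2)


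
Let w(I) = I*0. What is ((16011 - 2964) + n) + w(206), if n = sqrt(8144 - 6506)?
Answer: 13047 + 3*sqrt(182) ≈ 13087.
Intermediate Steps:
w(I) = 0
n = 3*sqrt(182) (n = sqrt(1638) = 3*sqrt(182) ≈ 40.472)
((16011 - 2964) + n) + w(206) = ((16011 - 2964) + 3*sqrt(182)) + 0 = (13047 + 3*sqrt(182)) + 0 = 13047 + 3*sqrt(182)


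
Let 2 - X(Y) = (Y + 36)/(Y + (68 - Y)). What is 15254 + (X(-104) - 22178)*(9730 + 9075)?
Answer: -416985621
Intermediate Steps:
X(Y) = 25/17 - Y/68 (X(Y) = 2 - (Y + 36)/(Y + (68 - Y)) = 2 - (36 + Y)/68 = 2 - (9/17 + Y/68) = 2 + (-9/17 - Y/68) = 25/17 - Y/68)
15254 + (X(-104) - 22178)*(9730 + 9075) = 15254 + ((25/17 - 1/68*(-104)) - 22178)*(9730 + 9075) = 15254 + ((25/17 + 26/17) - 22178)*18805 = 15254 + (3 - 22178)*18805 = 15254 - 22175*18805 = 15254 - 417000875 = -416985621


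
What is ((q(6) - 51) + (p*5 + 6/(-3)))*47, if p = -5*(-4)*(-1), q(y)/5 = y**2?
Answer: 1269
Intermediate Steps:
q(y) = 5*y**2
p = -20 (p = 20*(-1) = -20)
((q(6) - 51) + (p*5 + 6/(-3)))*47 = ((5*6**2 - 51) + (-20*5 + 6/(-3)))*47 = ((5*36 - 51) + (-100 + 6*(-1/3)))*47 = ((180 - 51) + (-100 - 2))*47 = (129 - 102)*47 = 27*47 = 1269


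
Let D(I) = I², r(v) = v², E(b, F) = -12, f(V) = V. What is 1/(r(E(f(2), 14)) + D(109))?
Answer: 1/12025 ≈ 8.3160e-5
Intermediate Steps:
1/(r(E(f(2), 14)) + D(109)) = 1/((-12)² + 109²) = 1/(144 + 11881) = 1/12025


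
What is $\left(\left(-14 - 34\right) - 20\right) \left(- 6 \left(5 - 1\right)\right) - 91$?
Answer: $1541$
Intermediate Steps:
$\left(\left(-14 - 34\right) - 20\right) \left(- 6 \left(5 - 1\right)\right) - 91 = \left(-48 - 20\right) \left(\left(-6\right) 4\right) - 91 = \left(-68\right) \left(-24\right) - 91 = 1632 - 91 = 1541$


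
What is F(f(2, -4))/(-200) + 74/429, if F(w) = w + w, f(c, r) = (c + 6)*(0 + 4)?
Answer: -1582/10725 ≈ -0.14751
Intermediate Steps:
f(c, r) = 24 + 4*c (f(c, r) = (6 + c)*4 = 24 + 4*c)
F(w) = 2*w
F(f(2, -4))/(-200) + 74/429 = (2*(24 + 4*2))/(-200) + 74/429 = (2*(24 + 8))*(-1/200) + 74*(1/429) = (2*32)*(-1/200) + 74/429 = 64*(-1/200) + 74/429 = -8/25 + 74/429 = -1582/10725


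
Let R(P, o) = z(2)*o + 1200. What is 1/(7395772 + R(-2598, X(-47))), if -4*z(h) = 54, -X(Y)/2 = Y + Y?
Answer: 1/7394434 ≈ 1.3524e-7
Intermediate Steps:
X(Y) = -4*Y (X(Y) = -2*(Y + Y) = -4*Y)
z(h) = -27/2 (z(h) = -¼*54 = -27/2)
R(P, o) = 1200 - 27*o/2 (R(P, o) = -27*o/2 + 1200 = 1200 - 27*o/2)
1/(7395772 + R(-2598, X(-47))) = 1/(7395772 + (1200 - (-54)*(-47))) = 1/(7395772 + (1200 - 27/2*188)) = 1/(7395772 + (1200 - 2538)) = 1/(7395772 - 1338) = 1/7394434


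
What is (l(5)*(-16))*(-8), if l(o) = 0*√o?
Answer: 0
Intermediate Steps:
l(o) = 0
(l(5)*(-16))*(-8) = (0*(-16))*(-8) = 0*(-8) = 0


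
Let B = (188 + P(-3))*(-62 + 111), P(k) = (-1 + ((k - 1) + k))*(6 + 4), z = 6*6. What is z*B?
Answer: 190512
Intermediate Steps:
z = 36
P(k) = -20 + 20*k (P(k) = (-1 + ((-1 + k) + k))*10 = (-1 + (-1 + 2*k))*10 = (-2 + 2*k)*10 = -20 + 20*k)
B = 5292 (B = (188 + (-20 + 20*(-3)))*(-62 + 111) = (188 + (-20 - 60))*49 = (188 - 80)*49 = 108*49 = 5292)
z*B = 36*5292 = 190512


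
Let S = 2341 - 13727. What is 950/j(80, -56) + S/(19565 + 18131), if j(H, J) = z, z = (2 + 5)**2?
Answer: 17626643/923552 ≈ 19.086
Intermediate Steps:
z = 49 (z = 7**2 = 49)
j(H, J) = 49
S = -11386
950/j(80, -56) + S/(19565 + 18131) = 950/49 - 11386/(19565 + 18131) = 950*(1/49) - 11386/37696 = 950/49 - 11386*1/37696 = 950/49 - 5693/18848 = 17626643/923552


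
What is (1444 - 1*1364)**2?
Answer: 6400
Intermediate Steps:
(1444 - 1*1364)**2 = (1444 - 1364)**2 = 80**2 = 6400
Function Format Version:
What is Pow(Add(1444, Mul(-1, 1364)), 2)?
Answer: 6400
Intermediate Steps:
Pow(Add(1444, Mul(-1, 1364)), 2) = Pow(Add(1444, -1364), 2) = Pow(80, 2) = 6400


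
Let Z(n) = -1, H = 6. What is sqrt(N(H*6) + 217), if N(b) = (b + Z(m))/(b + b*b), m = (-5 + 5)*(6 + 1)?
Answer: sqrt(10695923)/222 ≈ 14.732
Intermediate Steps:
m = 0 (m = 0*7 = 0)
N(b) = (-1 + b)/(b + b**2) (N(b) = (b - 1)/(b + b*b) = (-1 + b)/(b + b**2))
sqrt(N(H*6) + 217) = sqrt((-1 + 6*6)/(((6*6))*(1 + 6*6)) + 217) = sqrt((-1 + 36)/(36*(1 + 36)) + 217) = sqrt((1/36)*35/37 + 217) = sqrt((1/36)*(1/37)*35 + 217) = sqrt(35/1332 + 217) = sqrt(289079/1332) = sqrt(10695923)/222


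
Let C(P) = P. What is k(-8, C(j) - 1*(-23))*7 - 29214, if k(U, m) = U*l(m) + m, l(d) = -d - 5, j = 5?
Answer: -27170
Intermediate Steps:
l(d) = -5 - d
k(U, m) = m + U*(-5 - m) (k(U, m) = U*(-5 - m) + m = m + U*(-5 - m))
k(-8, C(j) - 1*(-23))*7 - 29214 = ((5 - 1*(-23)) - 1*(-8)*(5 + (5 - 1*(-23))))*7 - 29214 = ((5 + 23) - 1*(-8)*(5 + (5 + 23)))*7 - 29214 = (28 - 1*(-8)*(5 + 28))*7 - 29214 = (28 - 1*(-8)*33)*7 - 29214 = (28 + 264)*7 - 29214 = 292*7 - 29214 = 2044 - 29214 = -27170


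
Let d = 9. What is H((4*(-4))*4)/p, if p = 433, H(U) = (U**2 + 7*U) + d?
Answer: 3657/433 ≈ 8.4457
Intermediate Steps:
H(U) = 9 + U**2 + 7*U (H(U) = (U**2 + 7*U) + 9 = 9 + U**2 + 7*U)
H((4*(-4))*4)/p = (9 + ((4*(-4))*4)**2 + 7*((4*(-4))*4))/433 = (9 + (-16*4)**2 + 7*(-16*4))*(1/433) = (9 + (-64)**2 + 7*(-64))*(1/433) = (9 + 4096 - 448)*(1/433) = 3657*(1/433) = 3657/433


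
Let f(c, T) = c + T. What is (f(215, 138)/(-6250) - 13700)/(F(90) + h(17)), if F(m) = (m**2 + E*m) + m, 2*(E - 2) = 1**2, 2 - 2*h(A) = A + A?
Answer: -85625353/52493750 ≈ -1.6312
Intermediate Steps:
h(A) = 1 - A (h(A) = 1 - (A + A)/2 = 1 - A)
E = 5/2 (E = 2 + (1/2)*1**2 = 2 + (1/2)*1 = 2 + 1/2 = 5/2 ≈ 2.5000)
f(c, T) = T + c
F(m) = m**2 + 7*m/2 (F(m) = (m**2 + 5*m/2) + m = m**2 + 7*m/2)
(f(215, 138)/(-6250) - 13700)/(F(90) + h(17)) = ((138 + 215)/(-6250) - 13700)/((1/2)*90*(7 + 2*90) + (1 - 1*17)) = (353*(-1/6250) - 13700)/((1/2)*90*(7 + 180) + (1 - 17)) = (-353/6250 - 13700)/((1/2)*90*187 - 16) = -85625353/(6250*(8415 - 16)) = -85625353/6250/8399 = -85625353/6250*1/8399 = -85625353/52493750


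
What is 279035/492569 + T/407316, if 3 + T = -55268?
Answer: 1763890589/4094514996 ≈ 0.43079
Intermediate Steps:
T = -55271 (T = -3 - 55268 = -55271)
279035/492569 + T/407316 = 279035/492569 - 55271/407316 = 1763890589/4094514996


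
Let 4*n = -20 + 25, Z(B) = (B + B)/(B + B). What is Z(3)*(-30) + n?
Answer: -115/4 ≈ -28.750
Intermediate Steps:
Z(B) = 1 (Z(B) = (2*B)/((2*B)) = (2*B)*(1/(2*B)) = 1)
n = 5/4 (n = (-20 + 25)/4 = (¼)*5 = 5/4 ≈ 1.2500)
Z(3)*(-30) + n = 1*(-30) + 5/4 = -30 + 5/4 = -115/4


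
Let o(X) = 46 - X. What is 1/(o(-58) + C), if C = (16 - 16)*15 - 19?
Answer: 1/85 ≈ 0.011765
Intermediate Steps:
C = -19 (C = 0*15 - 19 = 0 - 19 = -19)
1/(o(-58) + C) = 1/((46 - 1*(-58)) - 19) = 1/((46 + 58) - 19) = 1/(104 - 19) = 1/85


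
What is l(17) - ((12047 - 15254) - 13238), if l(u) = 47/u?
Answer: 279612/17 ≈ 16448.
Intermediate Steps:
l(17) - ((12047 - 15254) - 13238) = 47/17 - ((12047 - 15254) - 13238) = 47*(1/17) - (-3207 - 13238) = 47/17 - 1*(-16445) = 47/17 + 16445 = 279612/17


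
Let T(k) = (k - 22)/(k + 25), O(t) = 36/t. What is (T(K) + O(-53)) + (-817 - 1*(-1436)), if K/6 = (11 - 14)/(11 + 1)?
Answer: 32718/53 ≈ 617.32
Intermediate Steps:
K = -3/2 (K = 6*((11 - 14)/(11 + 1)) = 6*(-3/12) = 6*(-3*1/12) = 6*(-1/4) = -3/2 ≈ -1.5000)
T(k) = (-22 + k)/(25 + k)
(T(K) + O(-53)) + (-817 - 1*(-1436)) = ((-22 - 3/2)/(25 - 3/2) + 36/(-53)) + (-817 - 1*(-1436)) = (-47/2/(47/2) + 36*(-1/53)) + (-817 + 1436) = ((2/47)*(-47/2) - 36/53) + 619 = (-1 - 36/53) + 619 = -89/53 + 619 = 32718/53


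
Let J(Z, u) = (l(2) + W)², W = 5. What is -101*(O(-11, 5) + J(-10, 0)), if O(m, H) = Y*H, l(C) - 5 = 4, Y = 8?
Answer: -23836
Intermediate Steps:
l(C) = 9 (l(C) = 5 + 4 = 9)
J(Z, u) = 196 (J(Z, u) = (9 + 5)² = 14² = 196)
O(m, H) = 8*H
-101*(O(-11, 5) + J(-10, 0)) = -101*(8*5 + 196) = -101*(40 + 196) = -101*236 = -23836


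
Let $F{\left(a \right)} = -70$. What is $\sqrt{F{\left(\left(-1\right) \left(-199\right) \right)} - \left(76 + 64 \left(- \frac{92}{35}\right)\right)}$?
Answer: $\frac{\sqrt{27230}}{35} \approx 4.7147$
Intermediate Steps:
$\sqrt{F{\left(\left(-1\right) \left(-199\right) \right)} - \left(76 + 64 \left(- \frac{92}{35}\right)\right)} = \sqrt{-70 - \left(76 + 64 \left(- \frac{92}{35}\right)\right)} = \sqrt{-70 - \left(76 + 64 \left(\left(-92\right) \frac{1}{35}\right)\right)} = \sqrt{-70 - - \frac{3228}{35}} = \sqrt{-70 + \left(-76 + \frac{5888}{35}\right)} = \sqrt{-70 + \frac{3228}{35}} = \sqrt{\frac{778}{35}} = \frac{\sqrt{27230}}{35}$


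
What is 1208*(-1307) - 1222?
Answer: -1580078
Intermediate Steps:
1208*(-1307) - 1222 = -1578856 - 1222 = -1580078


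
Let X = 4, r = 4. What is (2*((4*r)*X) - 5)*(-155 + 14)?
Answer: -17343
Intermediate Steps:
(2*((4*r)*X) - 5)*(-155 + 14) = (2*((4*4)*4) - 5)*(-155 + 14) = (2*(16*4) - 5)*(-141) = (2*64 - 5)*(-141) = (128 - 5)*(-141) = 123*(-141) = -17343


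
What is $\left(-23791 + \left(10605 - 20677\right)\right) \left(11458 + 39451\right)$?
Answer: $-1723931467$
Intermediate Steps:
$\left(-23791 + \left(10605 - 20677\right)\right) \left(11458 + 39451\right) = \left(-23791 + \left(10605 - 20677\right)\right) 50909 = \left(-23791 - 10072\right) 50909 = \left(-33863\right) 50909 = -1723931467$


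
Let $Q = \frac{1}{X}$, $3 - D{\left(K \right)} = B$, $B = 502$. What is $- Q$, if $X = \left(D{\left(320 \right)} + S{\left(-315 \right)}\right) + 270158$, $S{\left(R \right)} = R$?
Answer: $- \frac{1}{269344} \approx -3.7127 \cdot 10^{-6}$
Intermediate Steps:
$D{\left(K \right)} = -499$ ($D{\left(K \right)} = 3 - 502 = -499$)
$X = 269344$ ($X = \left(-499 - 315\right) + 270158 = -814 + 270158 = 269344$)
$Q = \frac{1}{269344} \approx 3.7127 \cdot 10^{-6}$
$- Q = \left(-1\right) \frac{1}{269344} = - \frac{1}{269344}$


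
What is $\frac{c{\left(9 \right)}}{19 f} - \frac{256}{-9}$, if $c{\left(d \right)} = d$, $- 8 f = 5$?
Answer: $\frac{23672}{855} \approx 27.687$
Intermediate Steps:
$f = - \frac{5}{8}$ ($f = \left(- \frac{1}{8}\right) 5 = - \frac{5}{8} \approx -0.625$)
$\frac{c{\left(9 \right)}}{19 f} - \frac{256}{-9} = \frac{9}{19 \left(- \frac{5}{8}\right)} - \frac{256}{-9} = \frac{9}{- \frac{95}{8}} - - \frac{256}{9} = 9 \left(- \frac{8}{95}\right) + \frac{256}{9} = - \frac{72}{95} + \frac{256}{9} = \frac{23672}{855}$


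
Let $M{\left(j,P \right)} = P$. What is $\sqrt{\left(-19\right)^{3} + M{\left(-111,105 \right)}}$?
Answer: $i \sqrt{6754} \approx 82.183 i$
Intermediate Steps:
$\sqrt{\left(-19\right)^{3} + M{\left(-111,105 \right)}} = \sqrt{\left(-19\right)^{3} + 105} = \sqrt{-6859 + 105} = \sqrt{-6754} = i \sqrt{6754}$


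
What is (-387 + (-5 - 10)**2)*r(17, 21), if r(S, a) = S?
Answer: -2754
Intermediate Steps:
(-387 + (-5 - 10)**2)*r(17, 21) = (-387 + (-5 - 10)**2)*17 = (-387 + (-15)**2)*17 = (-387 + 225)*17 = -162*17 = -2754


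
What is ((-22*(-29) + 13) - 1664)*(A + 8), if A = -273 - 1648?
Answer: 1937869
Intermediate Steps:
A = -1921
((-22*(-29) + 13) - 1664)*(A + 8) = ((-22*(-29) + 13) - 1664)*(-1921 + 8) = ((638 + 13) - 1664)*(-1913) = (651 - 1664)*(-1913) = -1013*(-1913) = 1937869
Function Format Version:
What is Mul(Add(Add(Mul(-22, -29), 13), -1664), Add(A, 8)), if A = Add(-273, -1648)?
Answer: 1937869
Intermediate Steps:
A = -1921
Mul(Add(Add(Mul(-22, -29), 13), -1664), Add(A, 8)) = Mul(Add(Add(Mul(-22, -29), 13), -1664), Add(-1921, 8)) = Mul(Add(Add(638, 13), -1664), -1913) = Mul(Add(651, -1664), -1913) = Mul(-1013, -1913) = 1937869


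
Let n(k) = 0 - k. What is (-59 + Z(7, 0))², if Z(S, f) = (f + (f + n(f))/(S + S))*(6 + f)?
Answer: 3481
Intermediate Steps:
n(k) = -k
Z(S, f) = f*(6 + f) (Z(S, f) = (f + (f - f)/(S + S))*(6 + f) = (f + 0/((2*S)))*(6 + f) = (f + 0*(1/(2*S)))*(6 + f) = (f + 0)*(6 + f) = f*(6 + f))
(-59 + Z(7, 0))² = (-59 + 0*(6 + 0))² = (-59 + 0*6)² = (-59 + 0)² = (-59)² = 3481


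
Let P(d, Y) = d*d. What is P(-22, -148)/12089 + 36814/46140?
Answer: 21244373/25353930 ≈ 0.83791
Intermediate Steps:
P(d, Y) = d**2
P(-22, -148)/12089 + 36814/46140 = (-22)**2/12089 + 36814/46140 = 484*(1/12089) + 36814*(1/46140) = 44/1099 + 18407/23070 = 21244373/25353930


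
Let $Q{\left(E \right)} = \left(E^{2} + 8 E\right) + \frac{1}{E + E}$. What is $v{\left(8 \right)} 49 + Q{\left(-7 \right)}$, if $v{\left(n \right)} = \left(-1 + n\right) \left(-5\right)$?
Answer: $- \frac{24109}{14} \approx -1722.1$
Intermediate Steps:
$Q{\left(E \right)} = E^{2} + \frac{1}{2 E} + 8 E$ ($Q{\left(E \right)} = \left(E^{2} + 8 E\right) + \frac{1}{2 E} = E^{2} + \frac{1}{2 E} + 8 E$)
$v{\left(n \right)} = 5 - 5 n$
$v{\left(8 \right)} 49 + Q{\left(-7 \right)} = \left(5 - 40\right) 49 + \left(\left(-7\right)^{2} + \frac{1}{2 \left(-7\right)} + 8 \left(-7\right)\right) = \left(5 - 40\right) 49 + \left(49 + \frac{1}{2} \left(- \frac{1}{7}\right) - 56\right) = \left(-35\right) 49 - \frac{99}{14} = -1715 - \frac{99}{14} = - \frac{24109}{14}$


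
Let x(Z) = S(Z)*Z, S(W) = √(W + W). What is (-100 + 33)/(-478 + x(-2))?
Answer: 16013/114250 - 67*I/57125 ≈ 0.14016 - 0.0011729*I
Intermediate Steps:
S(W) = √2*√W (S(W) = √(2*W) = √2*√W)
x(Z) = √2*Z^(3/2) (x(Z) = (√2*√Z)*Z = √2*Z^(3/2))
(-100 + 33)/(-478 + x(-2)) = (-100 + 33)/(-478 + √2*(-2)^(3/2)) = -67/(-478 + √2*(-2*I*√2)) = -67*(-478 + 4*I)/228500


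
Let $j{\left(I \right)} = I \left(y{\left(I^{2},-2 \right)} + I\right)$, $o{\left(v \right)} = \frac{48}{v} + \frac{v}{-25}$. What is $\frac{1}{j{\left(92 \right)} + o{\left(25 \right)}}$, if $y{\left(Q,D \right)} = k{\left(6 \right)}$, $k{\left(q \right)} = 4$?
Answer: $\frac{25}{220823} \approx 0.00011321$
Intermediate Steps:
$y{\left(Q,D \right)} = 4$
$o{\left(v \right)} = \frac{48}{v} - \frac{v}{25}$ ($o{\left(v \right)} = \frac{48}{v} + v \left(- \frac{1}{25}\right) = \frac{48}{v} - \frac{v}{25}$)
$j{\left(I \right)} = I \left(4 + I\right)$
$\frac{1}{j{\left(92 \right)} + o{\left(25 \right)}} = \frac{1}{92 \left(4 + 92\right) + \left(\frac{48}{25} - 1\right)} = \frac{1}{92 \cdot 96 + \left(48 \cdot \frac{1}{25} - 1\right)} = \frac{1}{8832 + \left(\frac{48}{25} - 1\right)} = \frac{1}{8832 + \frac{23}{25}} = \frac{1}{\frac{220823}{25}} = \frac{25}{220823}$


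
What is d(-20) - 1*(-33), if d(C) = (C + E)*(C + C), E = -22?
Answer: 1713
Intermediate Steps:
d(C) = 2*C*(-22 + C) (d(C) = (C - 22)*(C + C) = (-22 + C)*(2*C) = 2*C*(-22 + C))
d(-20) - 1*(-33) = 2*(-20)*(-22 - 20) - 1*(-33) = 2*(-20)*(-42) + 33 = 1680 + 33 = 1713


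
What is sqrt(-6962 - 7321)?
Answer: 69*I*sqrt(3) ≈ 119.51*I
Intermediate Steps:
sqrt(-6962 - 7321) = sqrt(-14283) = 69*I*sqrt(3)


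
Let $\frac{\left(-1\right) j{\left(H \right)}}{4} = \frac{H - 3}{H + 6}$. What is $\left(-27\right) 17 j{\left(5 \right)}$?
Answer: $\frac{3672}{11} \approx 333.82$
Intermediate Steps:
$j{\left(H \right)} = - \frac{4 \left(-3 + H\right)}{6 + H}$ ($j{\left(H \right)} = - 4 \frac{H - 3}{H + 6} = - 4 \frac{-3 + H}{6 + H} = - \frac{4 \left(-3 + H\right)}{6 + H}$)
$\left(-27\right) 17 j{\left(5 \right)} = \left(-27\right) 17 \frac{4 \left(3 - 5\right)}{6 + 5} = - 459 \frac{4 \left(3 - 5\right)}{11} = - 459 \cdot 4 \cdot \frac{1}{11} \left(-2\right) = \left(-459\right) \left(- \frac{8}{11}\right) = \frac{3672}{11}$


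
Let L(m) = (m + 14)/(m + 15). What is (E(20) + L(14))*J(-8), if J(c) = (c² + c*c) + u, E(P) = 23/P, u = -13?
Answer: 28221/116 ≈ 243.28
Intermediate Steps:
L(m) = (14 + m)/(15 + m)
J(c) = -13 + 2*c² (J(c) = (c² + c*c) - 13 = (c² + c²) - 13 = 2*c² - 13 = -13 + 2*c²)
(E(20) + L(14))*J(-8) = (23/20 + (14 + 14)/(15 + 14))*(-13 + 2*(-8)²) = (23*(1/20) + 28/29)*(-13 + 2*64) = (23/20 + (1/29)*28)*(-13 + 128) = (23/20 + 28/29)*115 = (1227/580)*115 = 28221/116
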